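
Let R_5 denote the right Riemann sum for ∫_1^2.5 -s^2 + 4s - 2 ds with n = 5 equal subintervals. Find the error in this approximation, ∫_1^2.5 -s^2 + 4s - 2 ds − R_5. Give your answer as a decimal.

Exact integral: ∫_1^2.5 f(s) ds = 2.625.
R_5 = 2.715.
Error = 2.625 − 2.715 = -0.09.

-0.09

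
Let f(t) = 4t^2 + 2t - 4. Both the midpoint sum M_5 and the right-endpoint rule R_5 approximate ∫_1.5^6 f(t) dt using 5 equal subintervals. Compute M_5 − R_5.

M_5 = 298.035.
R_5 = 366.48.
M_5 − R_5 = -68.445.

-68.445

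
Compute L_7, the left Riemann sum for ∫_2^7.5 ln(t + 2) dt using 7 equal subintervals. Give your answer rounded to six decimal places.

Δt = (7.5 − 2)/7 = 11/14.
Left endpoints: 2, 39/14, 25/7, 61/14, 36/7, 83/14, 47/7.
f(2) ≈ 1.386294, f(39/14) ≈ 1.565635, f(25/7) ≈ 1.717651, f(61/14) ≈ 1.849579, f(36/7) ≈ 1.966113, f(83/14) ≈ 2.070473, f(47/7) ≈ 2.164964.
Sum = Δt · [f(2) + f(39/14) + f(25/7) + ...].
Sum ≈ 9.994843.

9.994843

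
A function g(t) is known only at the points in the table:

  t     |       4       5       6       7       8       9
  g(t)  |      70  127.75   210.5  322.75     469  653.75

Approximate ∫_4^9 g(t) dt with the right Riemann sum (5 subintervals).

Δt = 1.
Sum = 1·[127.75 + 210.5 + 322.75 + 469 + 653.75] = 1783.75.

1783.75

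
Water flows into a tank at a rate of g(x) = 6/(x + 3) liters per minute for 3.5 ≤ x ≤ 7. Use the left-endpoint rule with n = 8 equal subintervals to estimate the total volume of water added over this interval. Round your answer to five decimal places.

Δx = (7 − 3.5)/8 = 0.4375.
Left endpoints: 3.5, 3.9375, 4.375, 4.8125, 5.25, 5.6875, 6.125, 6.5625.
g(3.5) = 12/13, g(3.9375) = 32/37, g(4.375) = 48/59, g(4.8125) = 0.768, g(5.25) = 8/11, g(5.6875) = 96/139, g(6.125) = 48/73, g(6.5625) = 32/51.
Sum = Δx · [g(3.5) + g(3.9375) + g(4.375) + ...].
Sum ≈ 2.65668.

2.65668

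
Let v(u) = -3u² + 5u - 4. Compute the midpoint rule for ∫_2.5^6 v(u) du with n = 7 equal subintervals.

-139.78125

Δu = (6 − 2.5)/7 = 0.5.
Midpoints: 2.75, 3.25, 3.75, 4.25, 4.75, 5.25, 5.75.
v(2.75) = -12.9375, v(3.25) = -19.4375, v(3.75) = -27.4375, v(4.25) = -36.9375, v(4.75) = -47.9375, v(5.25) = -60.4375, v(5.75) = -74.4375.
Sum = Δu · [v(2.75) + v(3.25) + v(3.75) + ...].
Sum = -139.78125.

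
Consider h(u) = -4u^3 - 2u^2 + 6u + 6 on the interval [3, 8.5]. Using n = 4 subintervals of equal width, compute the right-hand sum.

-7109.65234375

Δu = (8.5 − 3)/4 = 1.375.
Right endpoints: 4.375, 5.75, 7.125, 8.5.
h(4.375) = -340.9921875, h(5.75) = -786.0625, h(7.125) = -1499.6015625, h(8.5) = -2544.
Sum = Δu · [h(4.375) + h(5.75) + h(7.125) + h(8.5)].
Sum = -7109.65234375.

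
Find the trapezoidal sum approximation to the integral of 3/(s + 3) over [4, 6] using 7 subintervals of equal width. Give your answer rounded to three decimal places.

Δs = (6 − 4)/7 = 2/7.
f(4) = 3/7, f(30/7) = 7/17, f(32/7) = 21/53, f(34/7) = 21/55, f(36/7) = 7/19, f(38/7) = 21/59, f(40/7) = 21/61, f(6) = 1/3.
T_7 = (Δs/2)·[f(s_0) + 2f(s_1) + ... + 2f(s_{6}) + f(s_7)].
Sum ≈ 0.754.

0.754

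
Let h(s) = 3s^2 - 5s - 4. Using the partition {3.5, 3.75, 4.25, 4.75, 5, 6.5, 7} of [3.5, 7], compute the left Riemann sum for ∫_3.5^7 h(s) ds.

152.109375

Subinterval widths: 0.25, 0.5, 0.5, 0.25, 1.5, 0.5.
Left endpoints: 3.5, 3.75, 4.25, 4.75, 5, 6.5.
h(3.5) = 15.25, h(3.75) = 19.4375, h(4.25) = 28.9375, h(4.75) = 39.9375, h(5) = 46, h(6.5) = 90.25.
Sum = Σ Δs_i · h(s_i).
Sum = 152.109375.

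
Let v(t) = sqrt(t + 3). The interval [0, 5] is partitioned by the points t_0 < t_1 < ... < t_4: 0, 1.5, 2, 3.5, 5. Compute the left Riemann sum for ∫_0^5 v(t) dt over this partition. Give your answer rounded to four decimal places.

Subinterval widths: 1.5, 0.5, 1.5, 1.5.
Left endpoints: 0, 1.5, 2, 3.5.
v(0) ≈ 1.7321, v(1.5) ≈ 2.1213, v(2) ≈ 2.2361, v(3.5) ≈ 2.5495.
Sum = Σ Δt_i · v(t_i).
Sum ≈ 10.8371.

10.8371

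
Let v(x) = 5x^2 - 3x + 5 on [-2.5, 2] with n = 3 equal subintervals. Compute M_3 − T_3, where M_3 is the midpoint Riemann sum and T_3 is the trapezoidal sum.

M_3 = 61.03125.
T_3 = 73.6875.
M_3 − T_3 = -12.65625.

-12.65625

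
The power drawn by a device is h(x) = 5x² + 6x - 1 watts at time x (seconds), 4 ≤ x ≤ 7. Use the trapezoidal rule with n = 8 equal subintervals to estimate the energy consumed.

Δx = (7 − 4)/8 = 0.375.
h(4) = 103, h(4.375) = 120.953125, h(4.75) = 140.3125, h(5.125) = 161.078125, h(5.5) = 183.25, h(5.875) = 206.828125, h(6.25) = 231.8125, h(6.625) = 258.203125, h(7) = 286.
T_8 = (Δx/2)·[h(x_0) + 2h(x_1) + ... + 2h(x_{7}) + h(x_8)].
Sum = 561.3515625.

561.3515625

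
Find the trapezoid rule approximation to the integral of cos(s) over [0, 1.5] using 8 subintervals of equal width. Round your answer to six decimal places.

Δs = (1.5 − 0)/8 = 0.1875.
f(0) ≈ 1.000000, f(0.1875) ≈ 0.982473, f(0.375) ≈ 0.930508, f(0.5625) ≈ 0.845924, f(0.75) ≈ 0.731689, f(0.9375) ≈ 0.591805, f(1.125) ≈ 0.431177, f(1.3125) ≈ 0.255434, f(1.5) ≈ 0.070737.
T_8 = (Δs/2)·[f(s_0) + 2f(s_1) + ... + 2f(s_{7}) + f(s_8)].
Sum ≈ 0.994571.

0.994571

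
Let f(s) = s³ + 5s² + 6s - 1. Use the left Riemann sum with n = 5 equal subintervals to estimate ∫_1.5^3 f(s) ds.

Δs = (3 − 1.5)/5 = 0.3.
Left endpoints: 1.5, 1.8, 2.1, 2.4, 2.7.
f(1.5) = 22.625, f(1.8) = 31.832, f(2.1) = 42.911, f(2.4) = 56.024, f(2.7) = 71.333.
Sum = Δs · [f(1.5) + f(1.8) + f(2.1) + f(2.4) + f(2.7)].
Sum = 67.4175.

67.4175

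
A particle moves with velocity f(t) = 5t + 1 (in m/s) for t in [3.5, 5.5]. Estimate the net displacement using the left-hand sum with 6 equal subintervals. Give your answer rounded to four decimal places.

Δt = (5.5 − 3.5)/6 = 1/3.
Left endpoints: 3.5, 23/6, 25/6, 4.5, 29/6, 31/6.
f(3.5) = 18.5, f(23/6) = 121/6, f(25/6) = 131/6, f(4.5) = 23.5, f(29/6) = 151/6, f(31/6) = 161/6.
Sum = Δt · [f(3.5) + f(23/6) + f(25/6) + ...].
Sum ≈ 45.3333.

45.3333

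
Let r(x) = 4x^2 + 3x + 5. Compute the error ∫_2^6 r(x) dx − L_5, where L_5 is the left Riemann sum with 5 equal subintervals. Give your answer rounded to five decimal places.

Exact integral: ∫_2^6 r(x) dx ≈ 345.3333333.
L_5 = 291.04.
Error ≈ 345.3333333 − 291.04 ≈ 54.29333.

54.29333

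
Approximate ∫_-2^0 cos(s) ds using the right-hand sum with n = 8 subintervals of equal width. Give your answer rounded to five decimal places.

1.08157

Δs = (0 − (-2))/8 = 0.25.
Right endpoints: -1.75, -1.5, -1.25, -1, -0.75, -0.5, -0.25, 0.
f(-1.75) ≈ -0.17825, f(-1.5) ≈ 0.07074, f(-1.25) ≈ 0.31532, f(-1) ≈ 0.54030, f(-0.75) ≈ 0.73169, f(-0.5) ≈ 0.87758, f(-0.25) ≈ 0.96891, f(0) ≈ 1.00000.
Sum = Δs · [f(-1.75) + f(-1.5) + f(-1.25) + ...].
Sum ≈ 1.08157.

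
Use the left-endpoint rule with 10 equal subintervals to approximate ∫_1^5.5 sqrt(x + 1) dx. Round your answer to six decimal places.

Δx = (5.5 − 1)/10 = 0.45.
Left endpoints: 1, 1.45, 1.9, 2.35, 2.8, 3.25, 3.7, 4.15, 4.6, 5.05.
f(1) ≈ 1.414214, f(1.45) ≈ 1.565248, f(1.9) ≈ 1.702939, f(2.35) ≈ 1.830301, f(2.8) ≈ 1.949359, f(3.25) ≈ 2.061553, f(3.7) ≈ 2.167948, f(4.15) ≈ 2.269361, f(4.6) ≈ 2.366432, f(5.05) ≈ 2.459675.
Sum = Δx · [f(1) + f(1.45) + f(1.9) + ...].
Sum ≈ 8.904163.

8.904163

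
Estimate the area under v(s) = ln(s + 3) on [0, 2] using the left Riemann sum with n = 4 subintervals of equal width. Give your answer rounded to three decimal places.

Δs = (2 − 0)/4 = 0.5.
Left endpoints: 0, 0.5, 1, 1.5.
v(0) ≈ 1.099, v(0.5) ≈ 1.253, v(1) ≈ 1.386, v(1.5) ≈ 1.504.
Sum = Δs · [v(0) + v(0.5) + v(1) + v(1.5)].
Sum ≈ 2.621.

2.621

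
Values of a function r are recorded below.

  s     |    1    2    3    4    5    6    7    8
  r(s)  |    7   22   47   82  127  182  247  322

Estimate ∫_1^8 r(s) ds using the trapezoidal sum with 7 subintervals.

Δs = 1.
T_7 = (1/2)·[7 + 2·22 + 2·47 + 2·82 + 2·127 + 2·182 + 2·247 + 322] = 871.5.

871.5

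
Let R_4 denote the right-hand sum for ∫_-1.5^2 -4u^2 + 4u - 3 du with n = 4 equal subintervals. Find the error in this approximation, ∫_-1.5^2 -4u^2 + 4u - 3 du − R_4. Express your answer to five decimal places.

-1.27604

Exact integral: ∫_-1.5^2 f(u) du ≈ -22.1666667.
R_4 = -20.890625.
Error ≈ -22.1666667 − (-20.890625) ≈ -1.27604.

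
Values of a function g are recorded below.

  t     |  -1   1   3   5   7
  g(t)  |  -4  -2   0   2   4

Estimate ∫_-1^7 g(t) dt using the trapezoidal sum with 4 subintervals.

0

Δt = 2.
T_4 = (2/2)·[(-4) + 2·(-2) + 2·0 + 2·2 + 4] = 0.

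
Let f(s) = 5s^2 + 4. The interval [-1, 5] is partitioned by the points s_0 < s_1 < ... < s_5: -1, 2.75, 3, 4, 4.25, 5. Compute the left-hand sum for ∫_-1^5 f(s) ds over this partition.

184.9375

Subinterval widths: 3.75, 0.25, 1, 0.25, 0.75.
Left endpoints: -1, 2.75, 3, 4, 4.25.
f(-1) = 9, f(2.75) = 41.8125, f(3) = 49, f(4) = 84, f(4.25) = 94.3125.
Sum = Σ Δs_i · f(s_i).
Sum = 184.9375.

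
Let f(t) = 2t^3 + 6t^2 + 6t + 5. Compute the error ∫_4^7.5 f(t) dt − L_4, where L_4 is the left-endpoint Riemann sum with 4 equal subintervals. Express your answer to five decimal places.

409.89648

Exact integral: ∫_4^7.5 f(t) dt = 2308.03125.
L_4 ≈ 1898.1347656.
Error ≈ 2308.03125 − 1898.1347656 ≈ 409.89648.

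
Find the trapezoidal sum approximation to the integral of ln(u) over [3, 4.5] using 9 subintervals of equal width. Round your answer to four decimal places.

1.9723

Δu = (4.5 − 3)/9 = 1/6.
f(3) ≈ 1.0986, f(19/6) ≈ 1.1527, f(10/3) ≈ 1.2040, f(3.5) ≈ 1.2528, f(11/3) ≈ 1.2993, f(23/6) ≈ 1.3437, f(4) ≈ 1.3863, f(25/6) ≈ 1.4271, f(13/3) ≈ 1.4663, f(4.5) ≈ 1.5041.
T_9 = (Δu/2)·[f(u_0) + 2f(u_1) + ... + 2f(u_{8}) + f(u_9)].
Sum ≈ 1.9723.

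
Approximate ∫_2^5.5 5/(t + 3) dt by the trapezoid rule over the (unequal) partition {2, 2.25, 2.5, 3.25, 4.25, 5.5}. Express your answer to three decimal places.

Subinterval widths: 0.25, 0.25, 0.75, 1, 1.25.
f(2) = 1, f(2.25) = 20/21, f(2.5) = 10/11, f(3.25) = 0.8, f(4.25) = 20/29, f(5.5) = 10/17.
On each subinterval the trapezoid contributes (Δt_i/2)·[f(t_{i-1}) + f(t_i)].
Sum ≈ 2.661.

2.661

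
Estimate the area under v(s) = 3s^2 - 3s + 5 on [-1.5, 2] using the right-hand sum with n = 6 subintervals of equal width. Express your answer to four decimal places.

25.3142

Δs = (2 − (-1.5))/6 = 7/12.
Right endpoints: -11/12, -1/3, 0.25, 5/6, 17/12, 2.
v(-11/12) = 493/48, v(-1/3) = 19/3, v(0.25) = 4.4375, v(5/6) = 55/12, v(17/12) = 325/48, v(2) = 11.
Sum = Δs · [v(-11/12) + v(-1/3) + v(0.25) + ...].
Sum ≈ 25.3142.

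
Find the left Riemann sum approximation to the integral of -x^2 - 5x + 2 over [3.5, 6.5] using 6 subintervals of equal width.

-135.125

Δx = (6.5 − 3.5)/6 = 0.5.
Left endpoints: 3.5, 4, 4.5, 5, 5.5, 6.
f(3.5) = -27.75, f(4) = -34, f(4.5) = -40.75, f(5) = -48, f(5.5) = -55.75, f(6) = -64.
Sum = Δx · [f(3.5) + f(4) + f(4.5) + ...].
Sum = -135.125.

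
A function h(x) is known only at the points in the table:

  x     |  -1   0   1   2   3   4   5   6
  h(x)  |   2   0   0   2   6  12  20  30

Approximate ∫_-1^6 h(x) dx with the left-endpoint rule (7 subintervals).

Δx = 1.
Sum = 1·[2 + 0 + 0 + 2 + 6 + 12 + 20] = 42.

42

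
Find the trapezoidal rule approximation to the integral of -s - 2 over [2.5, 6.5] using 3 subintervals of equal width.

-26

Δs = (6.5 − 2.5)/3 = 4/3.
f(2.5) = -4.5, f(23/6) = -35/6, f(31/6) = -43/6, f(6.5) = -8.5.
T_3 = (Δs/2)·[f(s_0) + 2f(s_1) + 2f(s_2) + f(s_3)].
Sum = -26.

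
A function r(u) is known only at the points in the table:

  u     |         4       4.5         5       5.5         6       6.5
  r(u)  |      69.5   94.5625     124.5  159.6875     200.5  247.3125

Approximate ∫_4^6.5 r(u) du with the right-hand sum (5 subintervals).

Δu = 0.5.
Sum = 0.5·[94.5625 + 124.5 + 159.6875 + 200.5 + 247.3125] = 413.28125.

413.28125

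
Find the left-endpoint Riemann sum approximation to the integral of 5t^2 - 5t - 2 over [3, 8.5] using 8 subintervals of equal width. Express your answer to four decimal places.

Δt = (8.5 − 3)/8 = 0.6875.
Left endpoints: 3, 3.6875, 4.375, 5.0625, 5.75, 6.4375, 7.125, 7.8125.
f(3) = 28, f(3.6875) = 47.55078125, f(4.375) = 71.828125, f(5.0625) = 100.83203125, f(5.75) = 134.5625, f(6.4375) = 173.01953125, f(7.125) = 216.203125, f(7.8125) = 264.11328125.
Sum = Δt · [f(3) + f(3.6875) + f(4.375) + ...].
Sum ≈ 712.3252.

712.3252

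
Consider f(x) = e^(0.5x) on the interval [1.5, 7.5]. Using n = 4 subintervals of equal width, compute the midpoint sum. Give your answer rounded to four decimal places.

Δx = (7.5 − 1.5)/4 = 1.5.
Midpoints: 2.25, 3.75, 5.25, 6.75.
f(2.25) ≈ 3.0802, f(3.75) ≈ 6.5208, f(5.25) ≈ 13.8046, f(6.75) ≈ 29.2243.
Sum = Δx · [f(2.25) + f(3.75) + f(5.25) + f(6.75)].
Sum ≈ 78.9448.

78.9448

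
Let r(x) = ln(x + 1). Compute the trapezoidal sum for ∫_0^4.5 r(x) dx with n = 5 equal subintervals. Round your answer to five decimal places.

4.82241

Δx = (4.5 − 0)/5 = 0.9.
r(0) ≈ 0.00000, r(0.9) ≈ 0.64185, r(1.8) ≈ 1.02962, r(2.7) ≈ 1.30833, r(3.6) ≈ 1.52606, r(4.5) ≈ 1.70475.
T_5 = (Δx/2)·[r(x_0) + 2r(x_1) + ... + 2r(x_{4}) + r(x_5)].
Sum ≈ 4.82241.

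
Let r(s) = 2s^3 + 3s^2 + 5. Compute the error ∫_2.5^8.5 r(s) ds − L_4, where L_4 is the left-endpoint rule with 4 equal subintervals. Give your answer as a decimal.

Exact integral: ∫_2.5^8.5 r(s) ds = 3219.
L_4 = 2253.75.
Error = 3219 − 2253.75 = 965.25.

965.25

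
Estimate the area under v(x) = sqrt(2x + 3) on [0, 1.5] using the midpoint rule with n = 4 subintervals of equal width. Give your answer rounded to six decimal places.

Δx = (1.5 − 0)/4 = 0.375.
Midpoints: 0.1875, 0.5625, 0.9375, 1.3125.
v(0.1875) ≈ 1.837117, v(0.5625) ≈ 2.031010, v(0.9375) ≈ 2.207940, v(1.3125) ≈ 2.371708.
Sum = Δx · [v(0.1875) + v(0.5625) + v(0.9375) + v(1.3125)].
Sum ≈ 3.167916.

3.167916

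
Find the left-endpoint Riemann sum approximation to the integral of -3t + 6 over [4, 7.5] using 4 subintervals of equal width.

-34.78125

Δt = (7.5 − 4)/4 = 0.875.
Left endpoints: 4, 4.875, 5.75, 6.625.
f(4) = -6, f(4.875) = -8.625, f(5.75) = -11.25, f(6.625) = -13.875.
Sum = Δt · [f(4) + f(4.875) + f(5.75) + f(6.625)].
Sum = -34.78125.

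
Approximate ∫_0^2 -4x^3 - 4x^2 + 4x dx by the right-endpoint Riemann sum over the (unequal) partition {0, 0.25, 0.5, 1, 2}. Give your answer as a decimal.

-41.703125

Subinterval widths: 0.25, 0.25, 0.5, 1.
Right endpoints: 0.25, 0.5, 1, 2.
f(0.25) = 0.6875, f(0.5) = 0.5, f(1) = -4, f(2) = -40.
Sum = Σ Δx_i · f(x_i).
Sum = -41.703125.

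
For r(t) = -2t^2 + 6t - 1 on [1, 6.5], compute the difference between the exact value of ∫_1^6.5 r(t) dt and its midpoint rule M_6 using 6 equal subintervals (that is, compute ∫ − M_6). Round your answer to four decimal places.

Exact integral: ∫_1^6.5 r(t) dt ≈ -64.166667.
M_6 ≈ -63.396412.
Error ≈ -64.166667 − (-63.396412) ≈ -0.7703.

-0.7703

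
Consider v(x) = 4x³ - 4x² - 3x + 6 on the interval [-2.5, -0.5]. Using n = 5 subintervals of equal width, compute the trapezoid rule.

Δx = (-0.5 − (-2.5))/5 = 0.4.
v(-2.5) = -74, v(-2.1) = -42.384, v(-1.7) = -20.112, v(-1.3) = -5.648, v(-0.9) = 2.544, v(-0.5) = 6.
T_5 = (Δx/2)·[v(x_0) + 2v(x_1) + ... + 2v(x_{4}) + v(x_5)].
Sum = -39.84.

-39.84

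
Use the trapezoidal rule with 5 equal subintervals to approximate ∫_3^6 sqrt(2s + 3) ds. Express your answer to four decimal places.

Δs = (6 − 3)/5 = 0.6.
f(3) ≈ 3.0000, f(3.6) ≈ 3.1937, f(4.2) ≈ 3.3764, f(4.8) ≈ 3.5496, f(5.4) ≈ 3.7148, f(6) ≈ 3.8730.
T_5 = (Δs/2)·[f(s_0) + 2f(s_1) + ... + 2f(s_{4}) + f(s_5)].
Sum ≈ 10.3627.

10.3627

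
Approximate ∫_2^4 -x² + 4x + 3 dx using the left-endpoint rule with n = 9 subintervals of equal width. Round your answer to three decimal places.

11.761

Δx = (4 − 2)/9 = 2/9.
Left endpoints: 2, 20/9, 22/9, 8/3, 26/9, 28/9, 10/3, 32/9, 34/9.
f(2) = 7, f(20/9) = 563/81, f(22/9) = 551/81, f(8/3) = 59/9, f(26/9) = 503/81, f(28/9) = 467/81, f(10/3) = 47/9, f(32/9) = 371/81, f(34/9) = 311/81.
Sum = Δx · [f(2) + f(20/9) + f(22/9) + ...].
Sum ≈ 11.761.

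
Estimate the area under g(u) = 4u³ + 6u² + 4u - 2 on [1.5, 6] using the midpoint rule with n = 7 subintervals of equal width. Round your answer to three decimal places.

Δu = (6 − 1.5)/7 = 9/14.
Midpoints: 51/28, 69/28, 87/28, 3.75, 123/28, 141/28, 159/28.
g(51/28) = 270901/5488, g(69/28) = 571591/5488, g(87/28) = 1033633/5488, g(3.75) = 308.3125, g(123/28) = 2581741/5488, g(141/28) = 3737791/5488, g(159/28) = 5195161/5488.
Sum = Δu · [g(51/28) + g(69/28) + g(87/28) + ...].
Sum ≈ 1766.784.

1766.784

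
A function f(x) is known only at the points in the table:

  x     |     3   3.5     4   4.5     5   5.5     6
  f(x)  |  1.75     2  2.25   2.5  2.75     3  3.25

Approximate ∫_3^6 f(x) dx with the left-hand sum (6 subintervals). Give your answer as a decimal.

Δx = 0.5.
Sum = 0.5·[1.75 + 2 + 2.25 + 2.5 + 2.75 + 3] = 7.125.

7.125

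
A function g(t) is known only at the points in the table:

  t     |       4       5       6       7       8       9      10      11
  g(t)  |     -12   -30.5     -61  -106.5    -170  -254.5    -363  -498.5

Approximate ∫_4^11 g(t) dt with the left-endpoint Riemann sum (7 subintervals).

-997.5

Δt = 1.
Sum = 1·[(-12) + (-30.5) + (-61) + (-106.5) + (-170) + (-254.5) + (-363)] = -997.5.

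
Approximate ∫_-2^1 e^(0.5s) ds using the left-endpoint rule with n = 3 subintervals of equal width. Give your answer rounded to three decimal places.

Δs = (1 − (-2))/3 = 1.
Left endpoints: -2, -1, 0.
f(-2) ≈ 0.368, f(-1) ≈ 0.607, f(0) ≈ 1.000.
Sum = Δs · [f(-2) + f(-1) + f(0)].
Sum ≈ 1.974.

1.974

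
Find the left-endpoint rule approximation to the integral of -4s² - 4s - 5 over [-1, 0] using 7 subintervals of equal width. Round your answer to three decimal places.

-4.347

Δs = (0 − (-1))/7 = 1/7.
Left endpoints: -1, -6/7, -5/7, -4/7, -3/7, -2/7, -1/7.
f(-1) = -5, f(-6/7) = -221/49, f(-5/7) = -205/49, f(-4/7) = -197/49, f(-3/7) = -197/49, f(-2/7) = -205/49, f(-1/7) = -221/49.
Sum = Δs · [f(-1) + f(-6/7) + f(-5/7) + ...].
Sum ≈ -4.347.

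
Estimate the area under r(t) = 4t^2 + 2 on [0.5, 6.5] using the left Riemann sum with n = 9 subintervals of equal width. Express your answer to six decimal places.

323.777778

Δt = (6.5 − 0.5)/9 = 2/3.
Left endpoints: 0.5, 7/6, 11/6, 2.5, 19/6, 23/6, 4.5, 31/6, 35/6.
r(0.5) = 3, r(7/6) = 67/9, r(11/6) = 139/9, r(2.5) = 27, r(19/6) = 379/9, r(23/6) = 547/9, r(4.5) = 83, r(31/6) = 979/9, r(35/6) = 1243/9.
Sum = Δt · [r(0.5) + r(7/6) + r(11/6) + ...].
Sum ≈ 323.777778.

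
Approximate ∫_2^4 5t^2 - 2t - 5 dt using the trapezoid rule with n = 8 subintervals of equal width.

Δt = (4 − 2)/8 = 0.25.
f(2) = 11, f(2.25) = 15.8125, f(2.5) = 21.25, f(2.75) = 27.3125, f(3) = 34, f(3.25) = 41.3125, f(3.5) = 49.25, f(3.75) = 57.8125, f(4) = 67.
T_8 = (Δt/2)·[f(t_0) + 2f(t_1) + ... + 2f(t_{7}) + f(t_8)].
Sum = 71.4375.

71.4375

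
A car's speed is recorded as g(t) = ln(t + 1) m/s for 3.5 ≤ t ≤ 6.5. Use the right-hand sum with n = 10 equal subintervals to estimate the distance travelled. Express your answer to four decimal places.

Δt = (6.5 − 3.5)/10 = 0.3.
Right endpoints: 3.8, 4.1, 4.4, 4.7, 5, 5.3, 5.6, 5.9, 6.2, 6.5.
g(3.8) ≈ 1.5686, g(4.1) ≈ 1.6292, g(4.4) ≈ 1.6864, g(4.7) ≈ 1.7405, g(5) ≈ 1.7918, g(5.3) ≈ 1.8405, g(5.6) ≈ 1.8871, g(5.9) ≈ 1.9315, g(6.2) ≈ 1.9741, g(6.5) ≈ 2.0149.
Sum = Δt · [g(3.8) + g(4.1) + g(4.4) + ...].
Sum ≈ 5.4194.

5.4194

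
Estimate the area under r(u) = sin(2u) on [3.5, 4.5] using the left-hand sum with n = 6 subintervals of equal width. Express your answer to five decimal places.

Δu = (4.5 − 3.5)/6 = 1/6.
Left endpoints: 3.5, 11/3, 23/6, 4, 25/6, 13/3.
r(3.5) ≈ 0.65699, r(11/3) ≈ 0.86750, r(23/6) ≈ 0.98251, r(4) ≈ 0.98936, r(25/6) ≈ 0.88729, r(13/3) ≈ 0.68755.
Sum = Δu · [r(3.5) + r(11/3) + r(23/6) + ...].
Sum ≈ 0.84520.

0.84520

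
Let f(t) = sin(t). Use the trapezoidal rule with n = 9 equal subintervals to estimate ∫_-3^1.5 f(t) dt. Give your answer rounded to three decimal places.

Δt = (1.5 − (-3))/9 = 0.5.
f(-3) ≈ -0.141, f(-2.5) ≈ -0.598, f(-2) ≈ -0.909, f(-1.5) ≈ -0.997, f(-1) ≈ -0.841, f(-0.5) ≈ -0.479, f(0) ≈ 0.000, f(0.5) ≈ 0.479, f(1) ≈ 0.841, f(1.5) ≈ 0.997.
T_9 = (Δt/2)·[f(t_0) + 2f(t_1) + ... + 2f(t_{8}) + f(t_9)].
Sum ≈ -1.039.

-1.039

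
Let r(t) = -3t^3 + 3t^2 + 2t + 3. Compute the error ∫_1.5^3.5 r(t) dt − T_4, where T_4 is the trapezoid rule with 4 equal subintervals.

1.625

Exact integral: ∫_1.5^3.5 r(t) dt = -53.25.
T_4 = -54.875.
Error = -53.25 − (-54.875) = 1.625.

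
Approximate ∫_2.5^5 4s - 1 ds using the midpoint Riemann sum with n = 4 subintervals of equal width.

35

Δs = (5 − 2.5)/4 = 0.625.
Midpoints: 2.8125, 3.4375, 4.0625, 4.6875.
f(2.8125) = 10.25, f(3.4375) = 12.75, f(4.0625) = 15.25, f(4.6875) = 17.75.
Sum = Δs · [f(2.8125) + f(3.4375) + f(4.0625) + f(4.6875)].
Sum = 35.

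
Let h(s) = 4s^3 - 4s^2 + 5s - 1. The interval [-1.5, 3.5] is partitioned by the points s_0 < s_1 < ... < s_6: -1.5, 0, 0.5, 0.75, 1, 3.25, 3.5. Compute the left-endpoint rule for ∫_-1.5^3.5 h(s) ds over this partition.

Subinterval widths: 1.5, 0.5, 0.25, 0.25, 2.25, 0.25.
Left endpoints: -1.5, 0, 0.5, 0.75, 1, 3.25.
h(-1.5) = -31, h(0) = -1, h(0.5) = 1, h(0.75) = 2.1875, h(1) = 4, h(3.25) = 110.3125.
Sum = Σ Δs_i · h(s_i).
Sum = -9.625.

-9.625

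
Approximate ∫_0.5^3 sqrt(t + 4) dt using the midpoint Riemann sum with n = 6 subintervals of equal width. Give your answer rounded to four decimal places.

Δt = (3 − 0.5)/6 = 5/12.
Midpoints: 17/24, 1.125, 37/24, 47/24, 2.375, 67/24.
f(17/24) ≈ 2.1699, f(1.125) ≈ 2.2638, f(37/24) ≈ 2.3541, f(47/24) ≈ 2.4410, f(2.375) ≈ 2.5249, f(67/24) ≈ 2.6061.
Sum = Δt · [f(17/24) + f(1.125) + f(37/24) + ...].
Sum ≈ 5.9832.

5.9832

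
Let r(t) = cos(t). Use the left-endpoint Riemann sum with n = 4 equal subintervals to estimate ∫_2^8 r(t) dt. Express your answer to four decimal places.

-0.1385

Δt = (8 − 2)/4 = 1.5.
Left endpoints: 2, 3.5, 5, 6.5.
r(2) ≈ -0.4161, r(3.5) ≈ -0.9365, r(5) ≈ 0.2837, r(6.5) ≈ 0.9766.
Sum = Δt · [r(2) + r(3.5) + r(5) + r(6.5)].
Sum ≈ -0.1385.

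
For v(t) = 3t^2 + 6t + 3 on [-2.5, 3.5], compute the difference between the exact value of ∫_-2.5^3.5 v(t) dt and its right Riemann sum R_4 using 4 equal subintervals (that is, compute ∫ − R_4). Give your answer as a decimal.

-47.25

Exact integral: ∫_-2.5^3.5 v(t) dt = 94.5.
R_4 = 141.75.
Error = 94.5 − 141.75 = -47.25.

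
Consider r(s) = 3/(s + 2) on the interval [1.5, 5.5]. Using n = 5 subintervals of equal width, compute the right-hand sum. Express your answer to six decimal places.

2.113716

Δs = (5.5 − 1.5)/5 = 0.8.
Right endpoints: 2.3, 3.1, 3.9, 4.7, 5.5.
r(2.3) = 30/43, r(3.1) = 10/17, r(3.9) = 30/59, r(4.7) = 30/67, r(5.5) = 0.4.
Sum = Δs · [r(2.3) + r(3.1) + r(3.9) + r(4.7) + r(5.5)].
Sum ≈ 2.113716.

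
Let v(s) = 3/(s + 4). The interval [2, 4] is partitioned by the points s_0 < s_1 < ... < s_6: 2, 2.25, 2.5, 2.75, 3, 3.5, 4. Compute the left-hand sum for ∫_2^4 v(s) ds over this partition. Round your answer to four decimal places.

0.8858

Subinterval widths: 0.25, 0.25, 0.25, 0.25, 0.5, 0.5.
Left endpoints: 2, 2.25, 2.5, 2.75, 3, 3.5.
v(2) = 0.5, v(2.25) = 0.48, v(2.5) = 6/13, v(2.75) = 4/9, v(3) = 3/7, v(3.5) = 0.4.
Sum = Σ Δs_i · v(s_i).
Sum ≈ 0.8858.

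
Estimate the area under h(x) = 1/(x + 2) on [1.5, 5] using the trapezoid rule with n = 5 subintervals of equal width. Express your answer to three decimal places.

0.696

Δx = (5 − 1.5)/5 = 0.7.
h(1.5) = 2/7, h(2.2) = 5/21, h(2.9) = 10/49, h(3.6) = 5/28, h(4.3) = 10/63, h(5) = 1/7.
T_5 = (Δx/2)·[h(x_0) + 2h(x_1) + ... + 2h(x_{4}) + h(x_5)].
Sum ≈ 0.696.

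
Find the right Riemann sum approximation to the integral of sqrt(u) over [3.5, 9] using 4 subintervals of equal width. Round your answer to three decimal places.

14.395

Δu = (9 − 3.5)/4 = 1.375.
Right endpoints: 4.875, 6.25, 7.625, 9.
f(4.875) ≈ 2.208, f(6.25) ≈ 2.500, f(7.625) ≈ 2.761, f(9) ≈ 3.000.
Sum = Δu · [f(4.875) + f(6.25) + f(7.625) + f(9)].
Sum ≈ 14.395.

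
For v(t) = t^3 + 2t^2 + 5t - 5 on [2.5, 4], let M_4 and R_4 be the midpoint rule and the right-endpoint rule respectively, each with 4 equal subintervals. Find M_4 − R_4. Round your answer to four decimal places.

-14.7524

M_4 ≈ 103.152832.
R_4 ≈ 117.905273.
M_4 − R_4 ≈ -14.7524.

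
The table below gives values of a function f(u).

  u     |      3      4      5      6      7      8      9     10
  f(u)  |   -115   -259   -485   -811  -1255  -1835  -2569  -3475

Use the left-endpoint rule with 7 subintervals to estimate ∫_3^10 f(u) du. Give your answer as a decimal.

-7329

Δu = 1.
Sum = 1·[(-115) + (-259) + (-485) + (-811) + (-1255) + (-1835) + (-2569)] = -7329.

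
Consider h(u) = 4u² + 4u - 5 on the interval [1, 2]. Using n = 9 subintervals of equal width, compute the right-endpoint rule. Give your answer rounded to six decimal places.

Δu = (2 − 1)/9 = 1/9.
Right endpoints: 10/9, 11/9, 4/3, 13/9, 14/9, 5/3, 16/9, 17/9, 2.
h(10/9) = 355/81, h(11/9) = 475/81, h(4/3) = 67/9, h(13/9) = 739/81, h(14/9) = 883/81, h(5/3) = 115/9, h(16/9) = 1195/81, h(17/9) = 1363/81, h(2) = 19.
Sum = Δu · [h(10/9) + h(11/9) + h(4/3) + ...].
Sum ≈ 11.230453.

11.230453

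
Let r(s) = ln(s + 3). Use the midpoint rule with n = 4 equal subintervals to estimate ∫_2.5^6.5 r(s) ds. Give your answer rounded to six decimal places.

Δs = (6.5 − 2.5)/4 = 1.
Midpoints: 3, 4, 5, 6.
r(3) ≈ 1.791759, r(4) ≈ 1.945910, r(5) ≈ 2.079442, r(6) ≈ 2.197225.
Sum = Δs · [r(3) + r(4) + r(5) + r(6)].
Sum ≈ 8.014336.

8.014336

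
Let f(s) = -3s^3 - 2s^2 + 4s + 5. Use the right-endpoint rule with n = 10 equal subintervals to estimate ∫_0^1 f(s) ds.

5.5225

Δs = (1 − 0)/10 = 0.1.
Right endpoints: 0.1, 0.2, 0.3, 0.4, 0.5, 0.6, 0.7, 0.8, 0.9, 1.
f(0.1) = 5.377, f(0.2) = 5.696, f(0.3) = 5.939, f(0.4) = 6.088, f(0.5) = 6.125, f(0.6) = 6.032, f(0.7) = 5.791, f(0.8) = 5.384, f(0.9) = 4.793, f(1) = 4.
Sum = Δs · [f(0.1) + f(0.2) + f(0.3) + ...].
Sum = 5.5225.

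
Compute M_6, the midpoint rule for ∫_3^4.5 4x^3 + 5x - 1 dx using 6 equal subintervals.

355.3359375

Δx = (4.5 − 3)/6 = 0.25.
Midpoints: 3.125, 3.375, 3.625, 3.875, 4.125, 4.375.
f(3.125) = 136.6953125, f(3.375) = 169.6484375, f(3.625) = 207.6640625, f(3.875) = 251.1171875, f(4.125) = 300.3828125, f(4.375) = 355.8359375.
Sum = Δx · [f(3.125) + f(3.375) + f(3.625) + ...].
Sum = 355.3359375.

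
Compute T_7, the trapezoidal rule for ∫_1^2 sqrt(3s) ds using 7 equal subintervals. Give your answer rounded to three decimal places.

Δs = (2 − 1)/7 = 1/7.
f(1) ≈ 1.732, f(8/7) ≈ 1.852, f(9/7) ≈ 1.964, f(10/7) ≈ 2.070, f(11/7) ≈ 2.171, f(12/7) ≈ 2.268, f(13/7) ≈ 2.360, f(2) ≈ 2.449.
T_7 = (Δs/2)·[f(s_0) + 2f(s_1) + ... + 2f(s_{6}) + f(s_7)].
Sum ≈ 2.111.

2.111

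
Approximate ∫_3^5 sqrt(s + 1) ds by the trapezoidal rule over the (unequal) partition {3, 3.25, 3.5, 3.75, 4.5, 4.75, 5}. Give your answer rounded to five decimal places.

4.46371

Subinterval widths: 0.25, 0.25, 0.25, 0.75, 0.25, 0.25.
f(3) ≈ 2.00000, f(3.25) ≈ 2.06155, f(3.5) ≈ 2.12132, f(3.75) ≈ 2.17945, f(4.5) ≈ 2.34521, f(4.75) ≈ 2.39792, f(5) ≈ 2.44949.
On each subinterval the trapezoid contributes (Δs_i/2)·[f(s_{i-1}) + f(s_i)].
Sum ≈ 4.46371.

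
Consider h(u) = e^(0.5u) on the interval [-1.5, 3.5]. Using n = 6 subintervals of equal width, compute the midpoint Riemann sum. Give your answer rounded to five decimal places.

Δu = (3.5 − (-1.5))/6 = 5/6.
Midpoints: -13/12, -0.25, 7/12, 17/12, 2.25, 37/12.
h(-13/12) ≈ 0.58178, h(-0.25) ≈ 0.88250, h(7/12) ≈ 1.33866, h(17/12) ≈ 2.03060, h(2.25) ≈ 3.08022, h(37/12) ≈ 4.67237.
Sum = Δu · [h(-13/12) + h(-0.25) + h(7/12) + ...].
Sum ≈ 10.48844.

10.48844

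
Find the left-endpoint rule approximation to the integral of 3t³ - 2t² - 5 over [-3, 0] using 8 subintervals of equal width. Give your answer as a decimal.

Δt = (0 − (-3))/8 = 0.375.
Left endpoints: -3, -2.625, -2.25, -1.875, -1.5, -1.125, -0.75, -0.375.
f(-3) = -104, f(-2.625) = -37399/512, f(-2.25) = -49.296875, f(-1.875) = -16285/512, f(-1.5) = -19.625, f(-1.125) = -6043/512, f(-0.75) = -7.390625, f(-0.375) = -2785/512.
Sum = Δt · [f(-3) + f(-2.625) + f(-2.25) + ...].
Sum = -113.40234375.

-113.40234375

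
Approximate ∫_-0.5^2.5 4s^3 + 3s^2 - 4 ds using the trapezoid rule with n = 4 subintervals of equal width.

Δs = (2.5 − (-0.5))/4 = 0.75.
f(-0.5) = -3.75, f(0.25) = -3.75, f(1) = 3, f(1.75) = 26.625, f(2.5) = 77.25.
T_4 = (Δs/2)·[f(s_0) + 2f(s_1) + 2f(s_2) + 2f(s_3) + f(s_4)].
Sum = 46.96875.

46.96875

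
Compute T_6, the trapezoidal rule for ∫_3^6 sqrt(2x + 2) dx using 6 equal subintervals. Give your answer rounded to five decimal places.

Δx = (6 − 3)/6 = 0.5.
f(3) ≈ 2.82843, f(3.5) ≈ 3.00000, f(4) ≈ 3.16228, f(4.5) ≈ 3.31662, f(5) ≈ 3.46410, f(5.5) ≈ 3.60555, f(6) ≈ 3.74166.
T_6 = (Δx/2)·[f(x_0) + 2f(x_1) + ... + 2f(x_{5}) + f(x_6)].
Sum ≈ 9.91680.

9.91680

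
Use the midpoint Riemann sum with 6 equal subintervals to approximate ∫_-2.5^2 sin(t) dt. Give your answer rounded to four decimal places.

Δt = (2 − (-2.5))/6 = 0.75.
Midpoints: -2.125, -1.375, -0.625, 0.125, 0.875, 1.625.
f(-2.125) ≈ -0.8503, f(-1.375) ≈ -0.9809, f(-0.625) ≈ -0.5851, f(0.125) ≈ 0.1247, f(0.875) ≈ 0.7675, f(1.625) ≈ 0.9985.
Sum = Δt · [f(-2.125) + f(-1.375) + f(-0.625) + ...].
Sum ≈ -0.3942.

-0.3942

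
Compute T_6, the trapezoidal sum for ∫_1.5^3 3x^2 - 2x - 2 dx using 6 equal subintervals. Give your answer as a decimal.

13.921875

Δx = (3 − 1.5)/6 = 0.25.
f(1.5) = 1.75, f(1.75) = 3.6875, f(2) = 6, f(2.25) = 8.6875, f(2.5) = 11.75, f(2.75) = 15.1875, f(3) = 19.
T_6 = (Δx/2)·[f(x_0) + 2f(x_1) + ... + 2f(x_{5}) + f(x_6)].
Sum = 13.921875.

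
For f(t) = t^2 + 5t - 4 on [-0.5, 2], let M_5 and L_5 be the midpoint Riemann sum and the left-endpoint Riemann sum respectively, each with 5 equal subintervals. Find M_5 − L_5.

3.90625

M_5 = 2.03125.
L_5 = -1.875.
M_5 − L_5 = 3.90625.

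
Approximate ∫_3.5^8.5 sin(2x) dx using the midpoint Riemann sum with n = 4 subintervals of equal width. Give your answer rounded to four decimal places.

0.6777

Δx = (8.5 − 3.5)/4 = 1.25.
Midpoints: 4.125, 5.375, 6.625, 7.875.
f(4.125) ≈ 0.9226, f(5.375) ≈ -0.9700, f(6.625) ≈ 0.6316, f(7.875) ≈ -0.0420.
Sum = Δx · [f(4.125) + f(5.375) + f(6.625) + f(7.875)].
Sum ≈ 0.6777.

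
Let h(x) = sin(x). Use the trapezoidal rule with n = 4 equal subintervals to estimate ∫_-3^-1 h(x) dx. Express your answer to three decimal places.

Δx = (-1 − (-3))/4 = 0.5.
h(-3) ≈ -0.141, h(-2.5) ≈ -0.598, h(-2) ≈ -0.909, h(-1.5) ≈ -0.997, h(-1) ≈ -0.841.
T_4 = (Δx/2)·[h(x_0) + 2h(x_1) + 2h(x_2) + 2h(x_3) + h(x_4)].
Sum ≈ -1.498.

-1.498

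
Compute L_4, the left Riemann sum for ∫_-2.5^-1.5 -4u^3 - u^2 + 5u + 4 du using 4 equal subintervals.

29.15625

Δu = (-1.5 − (-2.5))/4 = 0.25.
Left endpoints: -2.5, -2.25, -2, -1.75.
f(-2.5) = 47.75, f(-2.25) = 33.25, f(-2) = 22, f(-1.75) = 13.625.
Sum = Δu · [f(-2.5) + f(-2.25) + f(-2) + f(-1.75)].
Sum = 29.15625.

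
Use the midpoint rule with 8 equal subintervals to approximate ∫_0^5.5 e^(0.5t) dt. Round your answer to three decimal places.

29.142

Δt = (5.5 − 0)/8 = 0.6875.
Midpoints: 0.34375, 1.03125, 1.71875, 2.40625, 3.09375, 3.78125, 4.46875, 5.15625.
f(0.34375) ≈ 1.188, f(1.03125) ≈ 1.675, f(1.71875) ≈ 2.362, f(2.40625) ≈ 3.331, f(3.09375) ≈ 4.697, f(3.78125) ≈ 6.624, f(4.46875) ≈ 9.341, f(5.15625) ≈ 13.172.
Sum = Δt · [f(0.34375) + f(1.03125) + f(1.71875) + ...].
Sum ≈ 29.142.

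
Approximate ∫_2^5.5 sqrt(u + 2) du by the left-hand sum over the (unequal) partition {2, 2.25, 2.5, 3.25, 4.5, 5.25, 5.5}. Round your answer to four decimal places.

8.0558

Subinterval widths: 0.25, 0.25, 0.75, 1.25, 0.75, 0.25.
Left endpoints: 2, 2.25, 2.5, 3.25, 4.5, 5.25.
f(2) ≈ 2.0000, f(2.25) ≈ 2.0616, f(2.5) ≈ 2.1213, f(3.25) ≈ 2.2913, f(4.5) ≈ 2.5495, f(5.25) ≈ 2.6926.
Sum = Σ Δu_i · f(u_i).
Sum ≈ 8.0558.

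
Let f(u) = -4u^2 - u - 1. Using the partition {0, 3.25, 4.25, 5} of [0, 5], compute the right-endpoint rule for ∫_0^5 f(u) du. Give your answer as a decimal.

-308.125

Subinterval widths: 3.25, 1, 0.75.
Right endpoints: 3.25, 4.25, 5.
f(3.25) = -46.5, f(4.25) = -77.5, f(5) = -106.
Sum = Σ Δu_i · f(u_i).
Sum = -308.125.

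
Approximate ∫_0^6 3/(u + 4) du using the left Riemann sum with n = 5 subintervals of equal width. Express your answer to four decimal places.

3.0376

Δu = (6 − 0)/5 = 1.2.
Left endpoints: 0, 1.2, 2.4, 3.6, 4.8.
f(0) = 0.75, f(1.2) = 15/26, f(2.4) = 0.46875, f(3.6) = 15/38, f(4.8) = 15/44.
Sum = Δu · [f(0) + f(1.2) + f(2.4) + f(3.6) + f(4.8)].
Sum ≈ 3.0376.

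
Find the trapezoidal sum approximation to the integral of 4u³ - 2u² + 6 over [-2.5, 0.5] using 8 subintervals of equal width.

-32.484375

Δu = (0.5 − (-2.5))/8 = 0.375.
f(-2.5) = -69, f(-2.125) = -41.4140625, f(-1.75) = -21.5625, f(-1.375) = -8.1796875, f(-1) = 0, f(-0.625) = 4.2421875, f(-0.25) = 5.8125, f(0.125) = 5.9765625, f(0.5) = 6.
T_8 = (Δu/2)·[f(u_0) + 2f(u_1) + ... + 2f(u_{7}) + f(u_8)].
Sum = -32.484375.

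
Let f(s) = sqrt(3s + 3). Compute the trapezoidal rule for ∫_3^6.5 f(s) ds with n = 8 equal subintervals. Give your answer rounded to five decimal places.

Δs = (6.5 − 3)/8 = 0.4375.
f(3) ≈ 3.46410, f(3.4375) ≈ 3.64863, f(3.875) ≈ 3.82426, f(4.3125) ≈ 3.99218, f(4.75) ≈ 4.15331, f(5.1875) ≈ 4.30842, f(5.625) ≈ 4.45814, f(6.0625) ≈ 4.60299, f(6.5) ≈ 4.74342.
T_8 = (Δs/2)·[f(s_0) + 2f(s_1) + ... + 2f(s_{7}) + f(s_8)].
Sum ≈ 14.47762.

14.47762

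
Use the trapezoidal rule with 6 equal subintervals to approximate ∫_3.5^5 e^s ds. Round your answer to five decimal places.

Δs = (5 − 3.5)/6 = 0.25.
f(3.5) ≈ 33.11545, f(3.75) ≈ 42.52108, f(4) ≈ 54.59815, f(4.25) ≈ 70.10541, f(4.5) ≈ 90.01713, f(4.75) ≈ 115.58428, f(5) ≈ 148.41316.
T_6 = (Δs/2)·[f(s_0) + 2f(s_1) + ... + 2f(s_{5}) + f(s_6)].
Sum ≈ 115.89759.

115.89759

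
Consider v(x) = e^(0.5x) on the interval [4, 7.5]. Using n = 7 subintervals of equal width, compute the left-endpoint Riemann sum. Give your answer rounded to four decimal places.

Δx = (7.5 − 4)/7 = 0.5.
Left endpoints: 4, 4.5, 5, 5.5, 6, 6.5, 7.
v(4) ≈ 7.3891, v(4.5) ≈ 9.4877, v(5) ≈ 12.1825, v(5.5) ≈ 15.6426, v(6) ≈ 20.0855, v(6.5) ≈ 25.7903, v(7) ≈ 33.1155.
Sum = Δx · [v(4) + v(4.5) + v(5) + ...].
Sum ≈ 61.8466.

61.8466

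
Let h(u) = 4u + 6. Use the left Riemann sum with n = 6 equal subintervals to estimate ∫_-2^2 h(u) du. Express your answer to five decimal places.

Δu = (2 − (-2))/6 = 2/3.
Left endpoints: -2, -4/3, -2/3, 0, 2/3, 4/3.
h(-2) = -2, h(-4/3) = 2/3, h(-2/3) = 10/3, h(0) = 6, h(2/3) = 26/3, h(4/3) = 34/3.
Sum = Δu · [h(-2) + h(-4/3) + h(-2/3) + ...].
Sum ≈ 18.66667.

18.66667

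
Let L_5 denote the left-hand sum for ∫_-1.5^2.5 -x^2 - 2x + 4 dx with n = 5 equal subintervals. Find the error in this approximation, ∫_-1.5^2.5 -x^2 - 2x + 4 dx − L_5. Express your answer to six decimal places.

-4.373333

Exact integral: ∫_-1.5^2.5 f(x) dx ≈ 5.66666667.
L_5 = 10.04.
Error ≈ 5.66666667 − 10.04 ≈ -4.373333.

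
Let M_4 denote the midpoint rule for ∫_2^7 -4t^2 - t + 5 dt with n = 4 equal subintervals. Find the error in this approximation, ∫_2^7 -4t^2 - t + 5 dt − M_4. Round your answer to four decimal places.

Exact integral: ∫_2^7 f(t) dt ≈ -444.166667.
M_4 = -441.5625.
Error ≈ -444.166667 − (-441.5625) ≈ -2.6042.

-2.6042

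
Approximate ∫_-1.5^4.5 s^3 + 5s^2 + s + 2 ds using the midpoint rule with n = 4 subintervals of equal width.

269.0625

Δs = (4.5 − (-1.5))/4 = 1.5.
Midpoints: -0.75, 0.75, 2.25, 3.75.
f(-0.75) = 3.640625, f(0.75) = 5.984375, f(2.25) = 40.953125, f(3.75) = 128.796875.
Sum = Δs · [f(-0.75) + f(0.75) + f(2.25) + f(3.75)].
Sum = 269.0625.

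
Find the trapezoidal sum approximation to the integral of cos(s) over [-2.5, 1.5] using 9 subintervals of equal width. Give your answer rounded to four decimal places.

1.5696

Δs = (1.5 − (-2.5))/9 = 4/9.
f(-2.5) ≈ -0.8011, f(-37/18) ≈ -0.4660, f(-29/18) ≈ -0.0403, f(-7/6) ≈ 0.3932, f(-13/18) ≈ 0.7503, f(-5/18) ≈ 0.9617, f(1/6) ≈ 0.9861, f(11/18) ≈ 0.8190, f(19/18) ≈ 0.4927, f(1.5) ≈ 0.0707.
T_9 = (Δs/2)·[f(s_0) + 2f(s_1) + ... + 2f(s_{8}) + f(s_9)].
Sum ≈ 1.5696.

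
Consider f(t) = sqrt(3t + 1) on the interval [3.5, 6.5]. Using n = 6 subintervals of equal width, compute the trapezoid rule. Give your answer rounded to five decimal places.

Δt = (6.5 − 3.5)/6 = 0.5.
f(3.5) ≈ 3.39116, f(4) ≈ 3.60555, f(4.5) ≈ 3.80789, f(5) ≈ 4.00000, f(5.5) ≈ 4.18330, f(6) ≈ 4.35890, f(6.5) ≈ 4.52769.
T_6 = (Δt/2)·[f(t_0) + 2f(t_1) + ... + 2f(t_{5}) + f(t_6)].
Sum ≈ 11.95753.

11.95753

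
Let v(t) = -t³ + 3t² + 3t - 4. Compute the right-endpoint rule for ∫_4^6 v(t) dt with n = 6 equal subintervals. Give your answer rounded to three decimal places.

-100.778

Δt = (6 − 4)/6 = 1/3.
Right endpoints: 13/3, 14/3, 5, 16/3, 17/3, 6.
v(13/3) = -433/27, v(14/3) = -710/27, v(5) = -39, v(16/3) = -1468/27, v(17/3) = -1961/27, v(6) = -94.
Sum = Δt · [v(13/3) + v(14/3) + v(5) + ...].
Sum ≈ -100.778.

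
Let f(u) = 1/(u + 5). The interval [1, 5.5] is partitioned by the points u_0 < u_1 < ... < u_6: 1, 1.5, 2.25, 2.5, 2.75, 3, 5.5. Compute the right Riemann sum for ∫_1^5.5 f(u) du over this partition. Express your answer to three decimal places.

0.515

Subinterval widths: 0.5, 0.75, 0.25, 0.25, 0.25, 2.5.
Right endpoints: 1.5, 2.25, 2.5, 2.75, 3, 5.5.
f(1.5) = 2/13, f(2.25) = 4/29, f(2.5) = 2/15, f(2.75) = 4/31, f(3) = 0.125, f(5.5) = 2/21.
Sum = Σ Δu_i · f(u_i).
Sum ≈ 0.515.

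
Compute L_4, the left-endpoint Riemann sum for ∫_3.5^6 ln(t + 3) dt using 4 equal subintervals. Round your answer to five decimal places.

Δt = (6 − 3.5)/4 = 0.625.
Left endpoints: 3.5, 4.125, 4.75, 5.375.
f(3.5) ≈ 1.87180, f(4.125) ≈ 1.96361, f(4.75) ≈ 2.04769, f(5.375) ≈ 2.12525.
Sum = Δt · [f(3.5) + f(4.125) + f(4.75) + f(5.375)].
Sum ≈ 5.00522.

5.00522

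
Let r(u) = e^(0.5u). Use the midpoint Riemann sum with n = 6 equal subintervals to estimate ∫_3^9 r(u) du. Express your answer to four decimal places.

Δu = (9 − 3)/6 = 1.
Midpoints: 3.5, 4.5, 5.5, 6.5, 7.5, 8.5.
r(3.5) ≈ 5.7546, r(4.5) ≈ 9.4877, r(5.5) ≈ 15.6426, r(6.5) ≈ 25.7903, r(7.5) ≈ 42.5211, r(8.5) ≈ 70.1054.
Sum = Δu · [r(3.5) + r(4.5) + r(5.5) + ...].
Sum ≈ 169.3018.

169.3018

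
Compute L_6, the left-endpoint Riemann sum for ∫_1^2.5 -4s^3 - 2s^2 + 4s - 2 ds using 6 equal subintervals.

-32.796875

Δs = (2.5 − 1)/6 = 0.25.
Left endpoints: 1, 1.25, 1.5, 1.75, 2, 2.25.
f(1) = -4, f(1.25) = -7.9375, f(1.5) = -14, f(1.75) = -22.5625, f(2) = -34, f(2.25) = -48.6875.
Sum = Δs · [f(1) + f(1.25) + f(1.5) + ...].
Sum = -32.796875.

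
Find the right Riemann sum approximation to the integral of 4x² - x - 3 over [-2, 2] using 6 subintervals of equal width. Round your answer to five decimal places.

Δx = (2 − (-2))/6 = 2/3.
Right endpoints: -4/3, -2/3, 0, 2/3, 4/3, 2.
f(-4/3) = 49/9, f(-2/3) = -5/9, f(0) = -3, f(2/3) = -17/9, f(4/3) = 25/9, f(2) = 11.
Sum = Δx · [f(-4/3) + f(-2/3) + f(0) + ...].
Sum ≈ 9.18519.

9.18519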